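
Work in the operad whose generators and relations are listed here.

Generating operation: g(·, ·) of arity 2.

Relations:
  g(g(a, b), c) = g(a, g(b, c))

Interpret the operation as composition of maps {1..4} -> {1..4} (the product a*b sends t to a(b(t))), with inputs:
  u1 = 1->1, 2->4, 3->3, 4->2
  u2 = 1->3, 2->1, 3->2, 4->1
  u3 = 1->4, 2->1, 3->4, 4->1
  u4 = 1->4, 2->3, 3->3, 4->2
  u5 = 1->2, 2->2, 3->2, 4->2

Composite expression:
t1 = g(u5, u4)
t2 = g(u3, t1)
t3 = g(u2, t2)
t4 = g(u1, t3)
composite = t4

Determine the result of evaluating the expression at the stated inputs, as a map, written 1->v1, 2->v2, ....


1->3, 2->3, 3->3, 4->3

g(u5, u4) = 1->2, 2->2, 3->2, 4->2
g(u3, g(u5, u4)) = 1->1, 2->1, 3->1, 4->1
g(u2, g(u3, g(u5, u4))) = 1->3, 2->3, 3->3, 4->3
g(u1, g(u2, g(u3, g(u5, u4)))) = 1->3, 2->3, 3->3, 4->3


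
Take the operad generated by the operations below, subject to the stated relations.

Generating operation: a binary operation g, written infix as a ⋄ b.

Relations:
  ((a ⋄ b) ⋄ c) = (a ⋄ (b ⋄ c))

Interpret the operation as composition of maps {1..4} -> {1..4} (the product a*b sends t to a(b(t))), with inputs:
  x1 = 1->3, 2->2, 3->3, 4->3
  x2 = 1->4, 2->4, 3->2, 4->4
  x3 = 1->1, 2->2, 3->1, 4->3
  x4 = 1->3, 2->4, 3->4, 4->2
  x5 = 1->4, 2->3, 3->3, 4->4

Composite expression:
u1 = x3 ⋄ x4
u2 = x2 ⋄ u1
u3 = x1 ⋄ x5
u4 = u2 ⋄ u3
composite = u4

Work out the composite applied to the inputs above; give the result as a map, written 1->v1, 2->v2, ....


1->2, 2->2, 3->2, 4->2

(x3 ⋄ x4) = 1->1, 2->3, 3->3, 4->2
(x2 ⋄ (x3 ⋄ x4)) = 1->4, 2->2, 3->2, 4->4
(x1 ⋄ x5) = 1->3, 2->3, 3->3, 4->3
((x2 ⋄ (x3 ⋄ x4)) ⋄ (x1 ⋄ x5)) = 1->2, 2->2, 3->2, 4->2


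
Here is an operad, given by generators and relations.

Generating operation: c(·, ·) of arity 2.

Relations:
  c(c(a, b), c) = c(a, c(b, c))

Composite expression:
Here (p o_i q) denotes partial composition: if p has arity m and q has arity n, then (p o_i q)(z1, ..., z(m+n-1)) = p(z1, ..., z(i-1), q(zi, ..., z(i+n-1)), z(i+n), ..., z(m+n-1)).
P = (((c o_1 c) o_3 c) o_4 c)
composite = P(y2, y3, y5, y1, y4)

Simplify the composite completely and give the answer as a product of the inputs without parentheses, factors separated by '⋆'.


Under associativity of c, the answer is the y's in reading order.
c(y2, y3) flattens to y2 ⋆ y3
c(y1, y4) flattens to y1 ⋆ y4
c(y5, c(y1, y4)) flattens to y5 ⋆ y1 ⋆ y4
c(c(y2, y3), c(y5, c(y1, y4))) flattens to y2 ⋆ y3 ⋆ y5 ⋆ y1 ⋆ y4

y2 ⋆ y3 ⋆ y5 ⋆ y1 ⋆ y4


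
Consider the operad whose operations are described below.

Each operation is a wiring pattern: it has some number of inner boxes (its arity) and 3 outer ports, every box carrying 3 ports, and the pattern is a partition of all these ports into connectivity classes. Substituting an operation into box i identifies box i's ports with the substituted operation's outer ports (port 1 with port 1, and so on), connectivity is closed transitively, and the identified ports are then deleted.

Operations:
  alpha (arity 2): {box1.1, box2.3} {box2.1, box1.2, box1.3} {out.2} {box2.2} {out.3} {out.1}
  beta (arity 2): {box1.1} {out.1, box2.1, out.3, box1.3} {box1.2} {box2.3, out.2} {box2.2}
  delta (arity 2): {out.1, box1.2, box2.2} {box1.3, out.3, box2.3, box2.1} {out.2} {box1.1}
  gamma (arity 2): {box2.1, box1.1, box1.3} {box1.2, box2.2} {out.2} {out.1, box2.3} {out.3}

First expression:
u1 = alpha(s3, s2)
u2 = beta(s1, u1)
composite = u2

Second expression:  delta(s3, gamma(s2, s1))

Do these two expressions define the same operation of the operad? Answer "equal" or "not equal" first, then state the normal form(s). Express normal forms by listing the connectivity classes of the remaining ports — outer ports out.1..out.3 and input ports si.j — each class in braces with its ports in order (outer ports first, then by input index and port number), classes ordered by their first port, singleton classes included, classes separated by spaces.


not equal; first: {out.1, out.3, s1.3} {out.2} {s1.1} {s1.2} {s2.1, s3.2, s3.3} {s2.2} {s2.3, s3.1}; second: {out.1, s3.2} {out.2} {out.3, s1.3, s3.3} {s1.1, s2.1, s2.3} {s1.2, s2.2} {s3.1}

Reducing the first expression gives {out.1, out.3, s1.3} {out.2} {s1.1} {s1.2} {s2.1, s3.2, s3.3} {s2.2} {s2.3, s3.1}
Reducing the second expression gives {out.1, s3.2} {out.2} {out.3, s1.3, s3.3} {s1.1, s2.1, s2.3} {s1.2, s2.2} {s3.1}
No match — not equal.


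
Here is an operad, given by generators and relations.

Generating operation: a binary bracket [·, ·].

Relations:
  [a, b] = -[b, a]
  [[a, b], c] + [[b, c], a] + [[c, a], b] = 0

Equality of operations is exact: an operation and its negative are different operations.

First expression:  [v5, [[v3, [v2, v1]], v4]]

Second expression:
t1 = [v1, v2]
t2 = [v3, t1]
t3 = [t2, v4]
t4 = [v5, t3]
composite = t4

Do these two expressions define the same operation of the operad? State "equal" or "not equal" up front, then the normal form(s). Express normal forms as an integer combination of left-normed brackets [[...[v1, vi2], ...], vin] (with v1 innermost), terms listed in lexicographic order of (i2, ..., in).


not equal; the first gives -[[[[v1, v2], v3], v4], v5] and the second [[[[v1, v2], v3], v4], v5]

The first expression, normalized: -[[[[v1, v2], v3], v4], v5]
The second expression, normalized: [[[[v1, v2], v3], v4], v5]
The normal forms differ: not equal.


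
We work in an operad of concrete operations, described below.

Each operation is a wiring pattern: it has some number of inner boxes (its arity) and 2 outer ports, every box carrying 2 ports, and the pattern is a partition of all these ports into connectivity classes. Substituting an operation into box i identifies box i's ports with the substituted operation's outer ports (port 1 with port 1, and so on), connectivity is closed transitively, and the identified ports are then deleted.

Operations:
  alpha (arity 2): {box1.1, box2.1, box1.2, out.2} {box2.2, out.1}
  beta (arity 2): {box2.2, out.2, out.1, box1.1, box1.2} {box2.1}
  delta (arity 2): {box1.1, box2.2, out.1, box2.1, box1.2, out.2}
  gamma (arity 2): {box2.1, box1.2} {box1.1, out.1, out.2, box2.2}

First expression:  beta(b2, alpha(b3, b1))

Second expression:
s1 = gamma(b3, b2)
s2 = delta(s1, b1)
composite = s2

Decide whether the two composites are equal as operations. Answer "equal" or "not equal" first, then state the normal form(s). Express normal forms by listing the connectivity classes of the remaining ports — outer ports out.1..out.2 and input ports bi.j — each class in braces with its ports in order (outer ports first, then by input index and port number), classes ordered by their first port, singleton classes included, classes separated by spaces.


not equal; first: {out.1, out.2, b1.1, b2.1, b2.2, b3.1, b3.2} {b1.2}; second: {out.1, out.2, b1.1, b1.2, b2.2, b3.1} {b2.1, b3.2}


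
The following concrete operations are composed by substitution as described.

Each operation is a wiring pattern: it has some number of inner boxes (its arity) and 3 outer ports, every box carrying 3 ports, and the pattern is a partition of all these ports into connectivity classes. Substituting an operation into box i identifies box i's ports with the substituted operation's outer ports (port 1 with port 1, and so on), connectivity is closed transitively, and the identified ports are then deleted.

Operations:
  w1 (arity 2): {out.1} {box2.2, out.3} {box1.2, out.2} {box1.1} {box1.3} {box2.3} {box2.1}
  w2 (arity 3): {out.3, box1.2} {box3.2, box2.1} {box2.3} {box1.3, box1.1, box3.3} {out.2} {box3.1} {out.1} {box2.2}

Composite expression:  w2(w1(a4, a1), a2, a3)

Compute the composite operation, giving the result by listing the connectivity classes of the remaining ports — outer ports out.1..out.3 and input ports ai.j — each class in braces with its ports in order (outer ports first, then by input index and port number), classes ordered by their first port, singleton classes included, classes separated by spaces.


{out.1} {out.2} {out.3, a4.2} {a1.1} {a1.2, a3.3} {a1.3} {a2.1, a3.2} {a2.2} {a2.3} {a3.1} {a4.1} {a4.3}

After gluing at w2, chains via deleted ports link the a-ports.
stage w1: inputs (a4, a1), connectivity {out.1} {out.2, a4.2} {out.3, a1.2} {a1.1} {a1.3} {a4.1} {a4.3}, out.j its boundary
stage w2: inputs (a4, a1, a2, a3), connectivity {out.1} {out.2} {out.3, a4.2} {a1.1} {a1.2, a3.3} {a1.3} {a2.1, a3.2} {a2.2} {a2.3} {a3.1} {a4.1} {a4.3}, out.j its boundary


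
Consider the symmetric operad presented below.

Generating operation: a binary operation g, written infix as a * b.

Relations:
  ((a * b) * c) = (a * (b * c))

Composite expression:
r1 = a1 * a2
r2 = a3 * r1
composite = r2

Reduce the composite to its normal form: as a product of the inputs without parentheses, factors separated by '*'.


a3 * a1 * a2

All parenthesizations of g agree; list the a-inputs left to right.
(a1 * a2) flattens to a1 * a2
(a3 * (a1 * a2)) flattens to a3 * a1 * a2


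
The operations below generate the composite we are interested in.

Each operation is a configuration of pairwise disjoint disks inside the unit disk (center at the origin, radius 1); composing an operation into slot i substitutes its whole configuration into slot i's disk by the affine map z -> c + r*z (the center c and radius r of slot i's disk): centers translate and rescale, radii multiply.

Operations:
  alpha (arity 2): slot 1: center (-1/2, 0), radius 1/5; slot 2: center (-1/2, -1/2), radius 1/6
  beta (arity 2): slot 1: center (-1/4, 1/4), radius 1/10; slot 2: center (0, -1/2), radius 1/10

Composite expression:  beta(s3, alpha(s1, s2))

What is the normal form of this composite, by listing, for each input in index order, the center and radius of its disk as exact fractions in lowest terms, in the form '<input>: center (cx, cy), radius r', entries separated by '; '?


s1: center (-1/20, -1/2), radius 1/50; s2: center (-1/20, -11/20), radius 1/60; s3: center (-1/4, 1/4), radius 1/10

Nesting under beta composes maps z -> c + r*z down each s-path.
for s3, the 1-step affine chain lands on center (-1/4, 1/4), radius 1/10
for s1, the 2-step affine chain lands on center (-1/20, -1/2), radius 1/50
for s2, the 2-step affine chain lands on center (-1/20, -11/20), radius 1/60


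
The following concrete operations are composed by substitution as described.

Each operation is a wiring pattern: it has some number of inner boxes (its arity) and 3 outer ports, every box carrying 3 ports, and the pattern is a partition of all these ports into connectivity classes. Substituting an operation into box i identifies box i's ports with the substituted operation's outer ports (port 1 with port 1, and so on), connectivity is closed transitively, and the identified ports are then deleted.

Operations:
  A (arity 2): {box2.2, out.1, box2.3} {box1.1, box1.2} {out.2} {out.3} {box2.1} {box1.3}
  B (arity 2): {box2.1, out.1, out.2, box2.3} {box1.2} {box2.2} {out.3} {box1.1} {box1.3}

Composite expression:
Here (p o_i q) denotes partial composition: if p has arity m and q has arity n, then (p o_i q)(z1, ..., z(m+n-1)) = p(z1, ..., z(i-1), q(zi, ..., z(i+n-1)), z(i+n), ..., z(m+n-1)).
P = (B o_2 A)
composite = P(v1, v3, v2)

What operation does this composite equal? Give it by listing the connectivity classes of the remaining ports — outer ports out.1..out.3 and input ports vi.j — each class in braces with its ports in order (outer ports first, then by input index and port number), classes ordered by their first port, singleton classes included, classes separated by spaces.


{out.1, out.2, v2.2, v2.3} {out.3} {v1.1} {v1.2} {v1.3} {v2.1} {v3.1, v3.2} {v3.3}

Two ports join when wires chain via B-identified ports.
through A, on inputs (v3, v2): {out.1, v2.2, v2.3} {out.2} {out.3} {v2.1} {v3.1, v3.2} {v3.3} (out.j = stage outer ports)
through B, on inputs (v1, v3, v2): {out.1, out.2, v2.2, v2.3} {out.3} {v1.1} {v1.2} {v1.3} {v2.1} {v3.1, v3.2} {v3.3} (out.j = stage outer ports)


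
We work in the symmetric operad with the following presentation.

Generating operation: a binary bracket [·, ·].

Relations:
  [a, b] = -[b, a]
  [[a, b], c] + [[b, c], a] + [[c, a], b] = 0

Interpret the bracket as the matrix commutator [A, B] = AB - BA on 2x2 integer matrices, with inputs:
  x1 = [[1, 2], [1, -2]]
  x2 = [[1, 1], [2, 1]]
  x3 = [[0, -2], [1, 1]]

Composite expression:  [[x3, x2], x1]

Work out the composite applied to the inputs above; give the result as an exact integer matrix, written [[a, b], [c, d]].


[[-5, -17], [16, 5]]

[x3, x2] = [[-5, -1], [2, 5]]
[[x3, x2], x1] = [[-5, -17], [16, 5]]


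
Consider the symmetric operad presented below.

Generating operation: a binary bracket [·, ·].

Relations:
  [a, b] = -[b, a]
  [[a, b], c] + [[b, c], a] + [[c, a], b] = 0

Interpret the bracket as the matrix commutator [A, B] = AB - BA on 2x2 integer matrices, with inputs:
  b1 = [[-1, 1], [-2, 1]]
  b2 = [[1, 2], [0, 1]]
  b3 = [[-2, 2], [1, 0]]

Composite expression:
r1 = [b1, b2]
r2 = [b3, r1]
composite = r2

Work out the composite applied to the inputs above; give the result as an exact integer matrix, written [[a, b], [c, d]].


[[4, -8], [8, -4]]


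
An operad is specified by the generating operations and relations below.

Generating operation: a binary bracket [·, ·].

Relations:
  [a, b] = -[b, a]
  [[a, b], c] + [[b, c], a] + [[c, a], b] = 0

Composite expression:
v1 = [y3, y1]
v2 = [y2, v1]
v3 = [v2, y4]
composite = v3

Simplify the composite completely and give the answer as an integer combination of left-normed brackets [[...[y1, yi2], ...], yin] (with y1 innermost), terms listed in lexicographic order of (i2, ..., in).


[[[y1, y3], y2], y4]

Skip Jacobi rewriting: expand, keep y1-initial words, read off terms.
Composite bracket: [[y2, [y3, y1]], y4]
Expanding via [a, b] = ab - ba: 8 signed words (2^3 = 8).
Words beginning with y1 determine it all:
  word y1y3y2y4 has sign +1, contributing +[[[y1, y3], y2], y4]


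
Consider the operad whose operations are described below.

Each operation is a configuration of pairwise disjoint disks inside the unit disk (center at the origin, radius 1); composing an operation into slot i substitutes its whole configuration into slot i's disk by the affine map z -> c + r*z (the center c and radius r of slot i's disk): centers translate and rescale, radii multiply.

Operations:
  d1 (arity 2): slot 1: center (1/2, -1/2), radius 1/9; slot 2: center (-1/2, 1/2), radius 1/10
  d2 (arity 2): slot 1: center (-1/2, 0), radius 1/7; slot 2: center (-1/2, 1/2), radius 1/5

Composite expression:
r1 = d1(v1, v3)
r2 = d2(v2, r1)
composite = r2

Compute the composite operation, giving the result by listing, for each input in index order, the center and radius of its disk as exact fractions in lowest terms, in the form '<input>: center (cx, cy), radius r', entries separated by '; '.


Each v-disk chains the slot maps above it in d2; radii multiply.
input v2: applying the 1 nested substitution gives center (-1/2, 0), radius 1/7
input v1: applying the 2 nested substitutions gives center (-2/5, 2/5), radius 1/45
input v3: applying the 2 nested substitutions gives center (-3/5, 3/5), radius 1/50

v1: center (-2/5, 2/5), radius 1/45; v2: center (-1/2, 0), radius 1/7; v3: center (-3/5, 3/5), radius 1/50


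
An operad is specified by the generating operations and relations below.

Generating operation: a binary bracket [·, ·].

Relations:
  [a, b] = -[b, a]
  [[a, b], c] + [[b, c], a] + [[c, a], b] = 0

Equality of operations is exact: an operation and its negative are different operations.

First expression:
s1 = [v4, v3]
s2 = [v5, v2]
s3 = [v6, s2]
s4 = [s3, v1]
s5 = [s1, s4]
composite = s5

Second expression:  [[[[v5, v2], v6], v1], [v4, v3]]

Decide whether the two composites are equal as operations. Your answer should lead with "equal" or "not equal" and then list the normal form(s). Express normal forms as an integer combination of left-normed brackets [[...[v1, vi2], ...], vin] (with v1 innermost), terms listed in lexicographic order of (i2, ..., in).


equal: each reduces to -[[[[[v1, v2], v5], v6], v3], v4] + [[[[[v1, v2], v5], v6], v4], v3] + [[[[[v1, v5], v2], v6], v3], v4] - [[[[[v1, v5], v2], v6], v4], v3] + [[[[[v1, v6], v2], v5], v3], v4] - [[[[[v1, v6], v2], v5], v4], v3] - [[[[[v1, v6], v5], v2], v3], v4] + [[[[[v1, v6], v5], v2], v4], v3]

The first expression reduces to -[[[[[v1, v2], v5], v6], v3], v4] + [[[[[v1, v2], v5], v6], v4], v3] + [[[[[v1, v5], v2], v6], v3], v4] - [[[[[v1, v5], v2], v6], v4], v3] + [[[[[v1, v6], v2], v5], v3], v4] - [[[[[v1, v6], v2], v5], v4], v3] - [[[[[v1, v6], v5], v2], v3], v4] + [[[[[v1, v6], v5], v2], v4], v3]
The second expression reduces to -[[[[[v1, v2], v5], v6], v3], v4] + [[[[[v1, v2], v5], v6], v4], v3] + [[[[[v1, v5], v2], v6], v3], v4] - [[[[[v1, v5], v2], v6], v4], v3] + [[[[[v1, v6], v2], v5], v3], v4] - [[[[[v1, v6], v2], v5], v4], v3] - [[[[[v1, v6], v5], v2], v3], v4] + [[[[[v1, v6], v5], v2], v4], v3]
Same normal form: equal.


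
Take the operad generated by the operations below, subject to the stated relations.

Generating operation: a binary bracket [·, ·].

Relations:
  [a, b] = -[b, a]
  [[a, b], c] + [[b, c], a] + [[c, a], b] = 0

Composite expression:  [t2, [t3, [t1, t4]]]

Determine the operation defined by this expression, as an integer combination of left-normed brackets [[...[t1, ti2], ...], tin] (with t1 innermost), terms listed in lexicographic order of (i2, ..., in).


[[[t1, t4], t3], t2]

Expand each bracket as ab - ba; the t1-initial words give the coefficients.
Composite bracket: [t2, [t3, [t1, t4]]]
Under [a, b] = ab - ba we get 8 signed associative words (2^3 = 8).
Keep just the words that open with t1:
  word t1t4t3t2 has sign +1, contributing +[[[t1, t4], t3], t2]


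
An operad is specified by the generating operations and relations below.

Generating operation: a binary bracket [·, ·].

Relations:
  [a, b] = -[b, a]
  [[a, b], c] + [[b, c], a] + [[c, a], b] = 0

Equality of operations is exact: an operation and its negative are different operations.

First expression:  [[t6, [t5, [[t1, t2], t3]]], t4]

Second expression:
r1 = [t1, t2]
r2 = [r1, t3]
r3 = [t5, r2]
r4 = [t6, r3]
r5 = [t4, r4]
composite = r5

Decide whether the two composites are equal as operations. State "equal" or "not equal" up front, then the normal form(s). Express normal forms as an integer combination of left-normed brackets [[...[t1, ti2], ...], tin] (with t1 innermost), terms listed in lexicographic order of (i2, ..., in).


not equal; the first gives [[[[[t1, t2], t3], t5], t6], t4] and the second -[[[[[t1, t2], t3], t5], t6], t4]

Normal form of the first expression: [[[[[t1, t2], t3], t5], t6], t4]
Normal form of the second expression: -[[[[[t1, t2], t3], t5], t6], t4]
The normal forms differ: not equal.


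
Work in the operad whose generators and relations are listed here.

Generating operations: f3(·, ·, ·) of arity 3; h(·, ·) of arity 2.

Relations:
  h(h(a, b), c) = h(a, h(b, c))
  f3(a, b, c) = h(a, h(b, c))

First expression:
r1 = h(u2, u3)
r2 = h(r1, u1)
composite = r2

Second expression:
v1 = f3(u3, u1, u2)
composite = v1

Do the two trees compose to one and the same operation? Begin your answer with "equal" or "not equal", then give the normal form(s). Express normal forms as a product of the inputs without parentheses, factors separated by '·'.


not equal; the first gives u2 · u3 · u1 and the second u3 · u1 · u2

The first expression, normalized: u2 · u3 · u1
The second expression, normalized: u3 · u1 · u2
No match — not equal.


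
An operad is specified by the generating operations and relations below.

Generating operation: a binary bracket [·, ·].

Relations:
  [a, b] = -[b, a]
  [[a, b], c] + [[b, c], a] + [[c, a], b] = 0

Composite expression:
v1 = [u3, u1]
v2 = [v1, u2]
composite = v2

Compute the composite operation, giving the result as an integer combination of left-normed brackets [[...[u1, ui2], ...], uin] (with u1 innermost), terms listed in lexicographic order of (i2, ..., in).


-[[u1, u3], u2]

Antisymmetry and Jacobi reduce to u1-anchored left-normed brackets.
Composite bracket: [[u3, u1], u2]
Applying ab - ba throughout gives 4 signed words (2^2 = 4).
Words beginning with u1 determine it all:
  u1u3u2 appears with sign -1, giving the term -[[u1, u3], u2]


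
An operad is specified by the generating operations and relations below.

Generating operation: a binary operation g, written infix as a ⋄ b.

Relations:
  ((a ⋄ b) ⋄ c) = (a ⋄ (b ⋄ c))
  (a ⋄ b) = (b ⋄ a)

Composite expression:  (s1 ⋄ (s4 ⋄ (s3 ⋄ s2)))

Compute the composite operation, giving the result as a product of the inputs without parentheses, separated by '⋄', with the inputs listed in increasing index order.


s1 ⋄ s2 ⋄ s3 ⋄ s4

Shape and order are irrelevant to g; the s-input set decides.
(s3 ⋄ s2) unparenthesizes to s3 ⋄ s2
(s4 ⋄ (s3 ⋄ s2)) unparenthesizes to s4 ⋄ s3 ⋄ s2
(s1 ⋄ (s4 ⋄ (s3 ⋄ s2))) unparenthesizes to s1 ⋄ s4 ⋄ s3 ⋄ s2
rearranged into index order: s1 ⋄ s2 ⋄ s3 ⋄ s4


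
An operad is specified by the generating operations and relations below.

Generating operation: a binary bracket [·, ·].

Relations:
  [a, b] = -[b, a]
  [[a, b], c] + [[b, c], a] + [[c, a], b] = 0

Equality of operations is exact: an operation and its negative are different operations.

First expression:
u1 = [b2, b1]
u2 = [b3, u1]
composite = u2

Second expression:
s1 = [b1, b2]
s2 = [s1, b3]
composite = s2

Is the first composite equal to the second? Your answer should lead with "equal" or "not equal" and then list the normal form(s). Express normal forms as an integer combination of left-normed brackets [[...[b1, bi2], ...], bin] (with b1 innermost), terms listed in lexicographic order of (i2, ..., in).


equal: each reduces to [[b1, b2], b3]

Normal form of the first expression: [[b1, b2], b3]
Normal form of the second expression: [[b1, b2], b3]
Identical normal forms: equal.


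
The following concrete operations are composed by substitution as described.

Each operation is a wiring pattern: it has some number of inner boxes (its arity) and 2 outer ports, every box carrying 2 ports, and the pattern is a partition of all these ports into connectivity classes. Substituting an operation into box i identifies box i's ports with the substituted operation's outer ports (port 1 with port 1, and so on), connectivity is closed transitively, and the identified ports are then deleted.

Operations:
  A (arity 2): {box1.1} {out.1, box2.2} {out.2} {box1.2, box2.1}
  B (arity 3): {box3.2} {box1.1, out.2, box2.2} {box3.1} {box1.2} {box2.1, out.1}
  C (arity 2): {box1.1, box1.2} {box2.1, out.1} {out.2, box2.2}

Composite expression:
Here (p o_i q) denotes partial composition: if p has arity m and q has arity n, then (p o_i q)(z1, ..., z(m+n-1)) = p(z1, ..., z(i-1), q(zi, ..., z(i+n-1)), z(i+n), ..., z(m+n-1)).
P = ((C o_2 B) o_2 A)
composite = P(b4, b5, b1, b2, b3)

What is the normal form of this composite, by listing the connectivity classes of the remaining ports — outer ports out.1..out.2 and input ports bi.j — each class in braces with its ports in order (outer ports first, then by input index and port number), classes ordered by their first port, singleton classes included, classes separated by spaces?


After gluing at C, chains via deleted ports link the b-ports.
A over (b5, b1) gives {out.1, b1.2} {out.2} {b1.1, b5.2} {b5.1}, out.j being that stage's outer ports
B over (b5, b1, b2, b3) gives {out.1, b2.1} {out.2, b1.2, b2.2} {b1.1, b5.2} {b3.1} {b3.2} {b5.1}, out.j being that stage's outer ports
C over (b4, b5, b1, b2, b3) gives {out.1, b2.1} {out.2, b1.2, b2.2} {b1.1, b5.2} {b3.1} {b3.2} {b4.1, b4.2} {b5.1}, out.j being that stage's outer ports

{out.1, b2.1} {out.2, b1.2, b2.2} {b1.1, b5.2} {b3.1} {b3.2} {b4.1, b4.2} {b5.1}


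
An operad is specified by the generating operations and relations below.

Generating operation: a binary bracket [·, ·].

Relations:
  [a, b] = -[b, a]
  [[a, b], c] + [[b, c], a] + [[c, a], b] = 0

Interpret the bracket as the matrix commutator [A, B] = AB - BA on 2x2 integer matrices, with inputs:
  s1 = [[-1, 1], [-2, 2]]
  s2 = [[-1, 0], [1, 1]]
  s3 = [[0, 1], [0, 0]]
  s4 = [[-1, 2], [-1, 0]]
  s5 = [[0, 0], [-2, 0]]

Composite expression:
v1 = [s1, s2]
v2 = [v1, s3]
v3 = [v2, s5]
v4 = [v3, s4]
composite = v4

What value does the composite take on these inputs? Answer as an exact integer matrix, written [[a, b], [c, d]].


[[56, -16], [20, -56]]

[s1, s2] = [[1, 2], [7, -1]]
[[s1, s2], s3] = [[-7, 2], [0, 7]]
[[[s1, s2], s3], s5] = [[-4, 0], [-28, 4]]
[[[[s1, s2], s3], s5], s4] = [[56, -16], [20, -56]]


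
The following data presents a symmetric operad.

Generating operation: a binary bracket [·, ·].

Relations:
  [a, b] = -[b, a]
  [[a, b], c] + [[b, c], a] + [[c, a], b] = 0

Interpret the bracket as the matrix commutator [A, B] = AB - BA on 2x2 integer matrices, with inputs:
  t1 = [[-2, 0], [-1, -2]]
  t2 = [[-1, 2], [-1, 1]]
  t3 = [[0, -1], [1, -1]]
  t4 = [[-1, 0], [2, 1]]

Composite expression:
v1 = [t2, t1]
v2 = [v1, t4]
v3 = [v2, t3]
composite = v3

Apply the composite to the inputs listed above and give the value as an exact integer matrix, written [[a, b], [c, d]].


[[12, 0], [12, -12]]


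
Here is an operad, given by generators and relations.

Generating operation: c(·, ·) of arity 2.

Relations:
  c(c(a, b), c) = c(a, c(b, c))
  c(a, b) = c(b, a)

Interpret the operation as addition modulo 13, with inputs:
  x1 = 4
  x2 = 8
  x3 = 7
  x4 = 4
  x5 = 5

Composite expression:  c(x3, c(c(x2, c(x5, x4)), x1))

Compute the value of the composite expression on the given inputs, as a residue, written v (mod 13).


c(x5, x4) = 9
c(x2, c(x5, x4)) = 4
c(c(x2, c(x5, x4)), x1) = 8
c(x3, c(c(x2, c(x5, x4)), x1)) = 2

2 (mod 13)


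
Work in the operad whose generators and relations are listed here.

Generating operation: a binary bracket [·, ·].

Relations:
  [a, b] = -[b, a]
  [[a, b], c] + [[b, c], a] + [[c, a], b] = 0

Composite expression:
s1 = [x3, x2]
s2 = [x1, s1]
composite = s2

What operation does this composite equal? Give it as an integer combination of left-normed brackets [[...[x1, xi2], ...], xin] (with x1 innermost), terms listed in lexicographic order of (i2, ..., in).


-[[x1, x2], x3] + [[x1, x3], x2]

Antisymmetry and Jacobi reduce to x1-anchored left-normed brackets.
Composite bracket: [x1, [x3, x2]]
Each bracket splits as ab - ba, giving 4 signed words (2^2 = 4).
Only words starting with x1 matter:
  the word x1x2x3 carries sign -1 and contributes -[[x1, x2], x3]
  the word x1x3x2 carries sign +1 and contributes +[[x1, x3], x2]


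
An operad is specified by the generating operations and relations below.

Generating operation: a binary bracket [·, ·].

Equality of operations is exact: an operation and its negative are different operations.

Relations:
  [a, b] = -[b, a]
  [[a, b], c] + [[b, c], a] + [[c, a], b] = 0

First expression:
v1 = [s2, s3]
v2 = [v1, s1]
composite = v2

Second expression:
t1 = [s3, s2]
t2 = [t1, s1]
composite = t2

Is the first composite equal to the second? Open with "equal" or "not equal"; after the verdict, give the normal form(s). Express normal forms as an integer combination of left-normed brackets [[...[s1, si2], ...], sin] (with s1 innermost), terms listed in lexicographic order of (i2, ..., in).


Normal form of the first expression: -[[s1, s2], s3] + [[s1, s3], s2]
Normal form of the second expression: [[s1, s2], s3] - [[s1, s3], s2]
The normal forms differ: not equal.

not equal; the first gives -[[s1, s2], s3] + [[s1, s3], s2] and the second [[s1, s2], s3] - [[s1, s3], s2]


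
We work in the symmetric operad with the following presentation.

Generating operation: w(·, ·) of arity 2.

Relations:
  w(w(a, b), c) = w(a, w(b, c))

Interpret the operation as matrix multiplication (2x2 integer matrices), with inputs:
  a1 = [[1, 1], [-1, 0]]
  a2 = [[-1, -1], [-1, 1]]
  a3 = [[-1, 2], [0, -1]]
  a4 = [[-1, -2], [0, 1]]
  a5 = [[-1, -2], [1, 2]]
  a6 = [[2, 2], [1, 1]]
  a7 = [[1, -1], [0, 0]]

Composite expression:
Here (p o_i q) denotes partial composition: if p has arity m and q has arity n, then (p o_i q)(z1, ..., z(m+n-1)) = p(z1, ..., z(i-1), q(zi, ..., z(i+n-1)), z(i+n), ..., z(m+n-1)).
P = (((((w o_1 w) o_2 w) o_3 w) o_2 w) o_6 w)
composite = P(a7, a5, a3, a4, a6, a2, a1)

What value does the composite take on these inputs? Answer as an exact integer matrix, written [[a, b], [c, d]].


w(a5, a3) = [[1, 0], [-1, 0]]
w(a4, a6) = [[-4, -4], [1, 1]]
w(w(a5, a3), w(a4, a6)) = [[-4, -4], [4, 4]]
w(a7, w(w(a5, a3), w(a4, a6))) = [[-8, -8], [0, 0]]
w(a2, a1) = [[0, -1], [-2, -1]]
w(w(a7, w(w(a5, a3), w(a4, a6))), w(a2, a1)) = [[16, 16], [0, 0]]

[[16, 16], [0, 0]]


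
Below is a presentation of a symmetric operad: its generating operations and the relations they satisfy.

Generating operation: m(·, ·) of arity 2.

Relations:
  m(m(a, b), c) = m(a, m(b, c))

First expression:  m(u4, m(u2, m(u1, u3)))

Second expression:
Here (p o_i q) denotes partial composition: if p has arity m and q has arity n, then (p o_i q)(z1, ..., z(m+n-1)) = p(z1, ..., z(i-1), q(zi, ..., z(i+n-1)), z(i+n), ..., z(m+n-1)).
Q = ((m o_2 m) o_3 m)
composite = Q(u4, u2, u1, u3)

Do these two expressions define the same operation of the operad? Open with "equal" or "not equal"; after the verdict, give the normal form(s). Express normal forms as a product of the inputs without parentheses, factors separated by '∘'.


equal; both compose to u4 ∘ u2 ∘ u1 ∘ u3

The first composite normalizes to u4 ∘ u2 ∘ u1 ∘ u3
The second composite normalizes to u4 ∘ u2 ∘ u1 ∘ u3
The forms coincide; equal.


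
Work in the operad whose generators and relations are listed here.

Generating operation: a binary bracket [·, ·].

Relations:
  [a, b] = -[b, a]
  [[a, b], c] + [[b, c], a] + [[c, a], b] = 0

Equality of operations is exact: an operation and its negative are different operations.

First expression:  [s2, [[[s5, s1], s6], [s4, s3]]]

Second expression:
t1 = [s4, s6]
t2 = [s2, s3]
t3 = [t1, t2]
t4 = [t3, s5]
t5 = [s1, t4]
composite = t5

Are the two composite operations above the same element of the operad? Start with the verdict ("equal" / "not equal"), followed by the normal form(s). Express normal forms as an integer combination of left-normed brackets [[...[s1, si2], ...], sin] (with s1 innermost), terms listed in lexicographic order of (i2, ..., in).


not equal: they reduce to -[[[[[s1, s5], s6], s3], s4], s2] + [[[[[s1, s5], s6], s4], s3], s2] and -[[[[[s1, s2], s3], s4], s6], s5] + [[[[[s1, s2], s3], s6], s4], s5] + [[[[[s1, s3], s2], s4], s6], s5] - [[[[[s1, s3], s2], s6], s4], s5] + [[[[[s1, s4], s6], s2], s3], s5] - [[[[[s1, s4], s6], s3], s2], s5] + [[[[[s1, s5], s2], s3], s4], s6] - [[[[[s1, s5], s2], s3], s6], s4] - [[[[[s1, s5], s3], s2], s4], s6] + [[[[[s1, s5], s3], s2], s6], s4] - [[[[[s1, s5], s4], s6], s2], s3] + [[[[[s1, s5], s4], s6], s3], s2] + [[[[[s1, s5], s6], s4], s2], s3] - [[[[[s1, s5], s6], s4], s3], s2] - [[[[[s1, s6], s4], s2], s3], s5] + [[[[[s1, s6], s4], s3], s2], s5]

In normal form, the first expression is -[[[[[s1, s5], s6], s3], s4], s2] + [[[[[s1, s5], s6], s4], s3], s2]
In normal form, the second expression is -[[[[[s1, s2], s3], s4], s6], s5] + [[[[[s1, s2], s3], s6], s4], s5] + [[[[[s1, s3], s2], s4], s6], s5] - [[[[[s1, s3], s2], s6], s4], s5] + [[[[[s1, s4], s6], s2], s3], s5] - [[[[[s1, s4], s6], s3], s2], s5] + [[[[[s1, s5], s2], s3], s4], s6] - [[[[[s1, s5], s2], s3], s6], s4] - [[[[[s1, s5], s3], s2], s4], s6] + [[[[[s1, s5], s3], s2], s6], s4] - [[[[[s1, s5], s4], s6], s2], s3] + [[[[[s1, s5], s4], s6], s3], s2] + [[[[[s1, s5], s6], s4], s2], s3] - [[[[[s1, s5], s6], s4], s3], s2] - [[[[[s1, s6], s4], s2], s3], s5] + [[[[[s1, s6], s4], s3], s2], s5]
The forms do not match — not equal.


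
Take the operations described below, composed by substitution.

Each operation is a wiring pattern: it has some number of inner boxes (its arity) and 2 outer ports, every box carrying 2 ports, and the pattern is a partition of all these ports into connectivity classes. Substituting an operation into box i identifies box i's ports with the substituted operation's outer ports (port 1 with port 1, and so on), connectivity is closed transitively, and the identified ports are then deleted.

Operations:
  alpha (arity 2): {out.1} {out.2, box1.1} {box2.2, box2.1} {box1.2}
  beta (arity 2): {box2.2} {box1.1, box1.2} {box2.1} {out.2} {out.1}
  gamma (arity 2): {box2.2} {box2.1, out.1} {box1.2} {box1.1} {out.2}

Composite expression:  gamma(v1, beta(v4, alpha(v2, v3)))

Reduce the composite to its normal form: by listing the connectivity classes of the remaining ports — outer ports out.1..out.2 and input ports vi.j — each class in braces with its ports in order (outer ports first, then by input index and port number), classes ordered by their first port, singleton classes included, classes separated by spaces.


Two ports join when wires chain via gamma-identified ports.
after alpha, the pattern on (v2, v3) reads {out.1} {out.2, v2.1} {v2.2} {v3.1, v3.2} (out.j = its outer ports)
after beta, the pattern on (v4, v2, v3) reads {out.1} {out.2} {v2.1} {v2.2} {v3.1, v3.2} {v4.1, v4.2} (out.j = its outer ports)
after gamma, the pattern on (v1, v4, v2, v3) reads {out.1} {out.2} {v1.1} {v1.2} {v2.1} {v2.2} {v3.1, v3.2} {v4.1, v4.2} (out.j = its outer ports)

{out.1} {out.2} {v1.1} {v1.2} {v2.1} {v2.2} {v3.1, v3.2} {v4.1, v4.2}


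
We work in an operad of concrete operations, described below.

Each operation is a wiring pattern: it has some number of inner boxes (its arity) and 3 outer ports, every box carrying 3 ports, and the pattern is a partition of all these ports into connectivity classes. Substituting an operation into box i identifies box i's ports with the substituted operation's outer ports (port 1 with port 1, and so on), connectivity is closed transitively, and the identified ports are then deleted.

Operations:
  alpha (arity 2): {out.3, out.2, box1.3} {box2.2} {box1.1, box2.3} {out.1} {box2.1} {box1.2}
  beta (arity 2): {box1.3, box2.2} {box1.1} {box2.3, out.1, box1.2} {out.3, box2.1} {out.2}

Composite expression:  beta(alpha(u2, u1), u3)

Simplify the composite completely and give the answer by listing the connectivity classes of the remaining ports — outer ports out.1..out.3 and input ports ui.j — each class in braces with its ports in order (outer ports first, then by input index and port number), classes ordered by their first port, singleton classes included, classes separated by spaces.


{out.1, u2.3, u3.2, u3.3} {out.2} {out.3, u3.1} {u1.1} {u1.2} {u1.3, u2.1} {u2.2}

Two ports join when wires chain via beta-identified ports.
composing alpha on (u2, u1), with out.j its own outer ports: {out.1} {out.2, out.3, u2.3} {u1.1} {u1.2} {u1.3, u2.1} {u2.2}
composing beta on (u2, u1, u3), with out.j its own outer ports: {out.1, u2.3, u3.2, u3.3} {out.2} {out.3, u3.1} {u1.1} {u1.2} {u1.3, u2.1} {u2.2}


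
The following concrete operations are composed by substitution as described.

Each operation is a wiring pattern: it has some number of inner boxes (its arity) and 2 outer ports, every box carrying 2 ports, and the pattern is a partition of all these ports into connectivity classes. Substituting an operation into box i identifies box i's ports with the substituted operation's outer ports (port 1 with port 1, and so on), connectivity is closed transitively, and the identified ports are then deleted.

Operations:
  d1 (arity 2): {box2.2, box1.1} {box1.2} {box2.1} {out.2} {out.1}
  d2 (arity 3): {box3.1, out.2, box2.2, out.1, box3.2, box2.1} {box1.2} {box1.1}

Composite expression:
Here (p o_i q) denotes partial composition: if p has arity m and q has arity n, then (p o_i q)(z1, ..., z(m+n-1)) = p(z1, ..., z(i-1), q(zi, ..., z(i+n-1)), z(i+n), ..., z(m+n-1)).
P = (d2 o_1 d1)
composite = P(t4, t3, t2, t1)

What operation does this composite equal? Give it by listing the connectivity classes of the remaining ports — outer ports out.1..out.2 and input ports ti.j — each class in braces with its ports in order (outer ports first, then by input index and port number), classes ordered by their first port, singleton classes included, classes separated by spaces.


{out.1, out.2, t1.1, t1.2, t2.1, t2.2} {t3.1} {t3.2, t4.1} {t4.2}


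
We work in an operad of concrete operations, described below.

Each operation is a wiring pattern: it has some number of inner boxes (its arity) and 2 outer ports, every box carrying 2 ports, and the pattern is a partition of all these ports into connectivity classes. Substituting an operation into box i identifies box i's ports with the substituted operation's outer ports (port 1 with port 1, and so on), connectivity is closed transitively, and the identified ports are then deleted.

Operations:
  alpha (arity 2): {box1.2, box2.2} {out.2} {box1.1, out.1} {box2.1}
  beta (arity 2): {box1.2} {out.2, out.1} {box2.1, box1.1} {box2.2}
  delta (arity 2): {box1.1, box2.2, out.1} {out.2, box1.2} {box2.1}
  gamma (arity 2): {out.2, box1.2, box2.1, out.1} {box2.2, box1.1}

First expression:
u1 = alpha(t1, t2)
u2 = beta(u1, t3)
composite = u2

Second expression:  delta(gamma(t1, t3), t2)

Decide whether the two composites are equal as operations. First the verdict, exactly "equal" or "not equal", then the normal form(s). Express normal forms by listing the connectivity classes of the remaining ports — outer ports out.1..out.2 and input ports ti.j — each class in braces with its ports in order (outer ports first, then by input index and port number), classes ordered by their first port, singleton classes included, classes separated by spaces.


Reducing the first expression gives {out.1, out.2} {t1.1, t3.1} {t1.2, t2.2} {t2.1} {t3.2}
Reducing the second expression gives {out.1, out.2, t1.2, t2.2, t3.1} {t1.1, t3.2} {t2.1}
The forms do not match — not equal.

not equal: they reduce to {out.1, out.2} {t1.1, t3.1} {t1.2, t2.2} {t2.1} {t3.2} and {out.1, out.2, t1.2, t2.2, t3.1} {t1.1, t3.2} {t2.1}


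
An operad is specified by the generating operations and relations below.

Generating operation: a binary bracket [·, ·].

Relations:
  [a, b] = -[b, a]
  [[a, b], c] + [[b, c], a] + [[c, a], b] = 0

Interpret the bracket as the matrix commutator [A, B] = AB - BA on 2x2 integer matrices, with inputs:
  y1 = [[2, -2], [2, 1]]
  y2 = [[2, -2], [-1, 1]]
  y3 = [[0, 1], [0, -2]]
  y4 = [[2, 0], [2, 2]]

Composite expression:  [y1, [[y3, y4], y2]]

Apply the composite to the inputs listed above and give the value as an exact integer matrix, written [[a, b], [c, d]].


[y3, y4] = [[2, 0], [-4, -2]]
[[y3, y4], y2] = [[-8, -8], [0, 8]]
[y1, [[y3, y4], y2]] = [[16, -40], [-32, -16]]

[[16, -40], [-32, -16]]


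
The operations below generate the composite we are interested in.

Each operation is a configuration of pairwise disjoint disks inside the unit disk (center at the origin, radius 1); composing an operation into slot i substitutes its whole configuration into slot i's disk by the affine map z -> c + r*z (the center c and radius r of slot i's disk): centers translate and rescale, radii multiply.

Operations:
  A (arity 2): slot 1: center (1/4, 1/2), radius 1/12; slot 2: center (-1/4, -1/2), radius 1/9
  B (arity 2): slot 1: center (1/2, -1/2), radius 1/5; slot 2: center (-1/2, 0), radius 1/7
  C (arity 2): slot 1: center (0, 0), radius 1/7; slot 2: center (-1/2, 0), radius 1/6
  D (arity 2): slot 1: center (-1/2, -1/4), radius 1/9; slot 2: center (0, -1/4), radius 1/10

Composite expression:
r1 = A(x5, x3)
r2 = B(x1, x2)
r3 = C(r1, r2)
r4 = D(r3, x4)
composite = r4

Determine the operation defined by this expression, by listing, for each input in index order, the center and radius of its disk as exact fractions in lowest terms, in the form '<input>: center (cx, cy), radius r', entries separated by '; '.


x1: center (-59/108, -7/27), radius 1/270; x2: center (-61/108, -1/4), radius 1/378; x3: center (-127/252, -65/252), radius 1/567; x4: center (0, -1/4), radius 1/10; x5: center (-125/252, -61/252), radius 1/756


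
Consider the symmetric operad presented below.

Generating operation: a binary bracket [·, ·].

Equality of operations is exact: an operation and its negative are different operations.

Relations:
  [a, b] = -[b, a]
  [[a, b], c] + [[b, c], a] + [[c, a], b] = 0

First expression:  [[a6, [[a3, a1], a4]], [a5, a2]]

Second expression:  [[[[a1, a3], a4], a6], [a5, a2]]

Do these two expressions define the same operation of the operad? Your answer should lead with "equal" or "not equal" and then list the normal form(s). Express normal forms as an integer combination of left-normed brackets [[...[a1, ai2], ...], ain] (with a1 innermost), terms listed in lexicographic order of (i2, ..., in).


The first expression, normalized: -[[[[[a1, a3], a4], a6], a2], a5] + [[[[[a1, a3], a4], a6], a5], a2]
The second expression, normalized: -[[[[[a1, a3], a4], a6], a2], a5] + [[[[[a1, a3], a4], a6], a5], a2]
Identical normal forms: equal.

equal; the common form is -[[[[[a1, a3], a4], a6], a2], a5] + [[[[[a1, a3], a4], a6], a5], a2]
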